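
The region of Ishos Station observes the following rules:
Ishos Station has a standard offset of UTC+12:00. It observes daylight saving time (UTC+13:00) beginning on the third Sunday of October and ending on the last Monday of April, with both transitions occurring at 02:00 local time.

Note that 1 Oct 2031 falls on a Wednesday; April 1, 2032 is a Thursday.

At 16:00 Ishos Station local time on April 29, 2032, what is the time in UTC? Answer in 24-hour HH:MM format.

1 October 2031 is a Wednesday, so the first Sunday is October 5 and the third is October 19.
1 April 2032 is a Thursday, so Mondays fall on 5, 12, 19, 26; the last is April 26.
April 29, 2032 does not fall between 19 October 2031 and 26 April 2032, so daylight saving is not in effect and Ishos Station is at UTC+12:00.
16:00 local − 12h = 04:00 UTC.

04:00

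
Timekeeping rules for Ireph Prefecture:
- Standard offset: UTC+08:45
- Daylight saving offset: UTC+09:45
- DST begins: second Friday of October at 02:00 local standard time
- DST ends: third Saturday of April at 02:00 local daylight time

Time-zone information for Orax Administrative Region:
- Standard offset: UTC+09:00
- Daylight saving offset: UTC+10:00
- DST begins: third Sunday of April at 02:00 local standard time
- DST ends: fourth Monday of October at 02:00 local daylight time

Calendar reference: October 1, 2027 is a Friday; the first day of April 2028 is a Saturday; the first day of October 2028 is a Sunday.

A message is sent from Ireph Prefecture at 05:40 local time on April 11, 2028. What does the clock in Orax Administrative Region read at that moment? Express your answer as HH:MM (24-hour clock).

04:55

1 October 2027 is a Friday, so the first Friday is October 1 and the second is October 8.
1 April 2028 is a Saturday, so the first Saturday is April 1 and the third is April 15.
Daylight saving runs 8 October 2027 – 15 April 2028; April 11, 2028 is inside that window, so Ireph Prefecture is at UTC+09:45.
05:40 Ireph Prefecture − 9h45m = 19:55 UTC (rolling into the previous day, 10 April 2028).
1 April 2028 is a Saturday, so the first Sunday is April 2 and the third is April 16.
1 October 2028 is a Sunday, so the first Monday is October 2 and the fourth is October 23.
At the standard offset (UTC+09:00), 19:55 UTC + 9h = 04:55 Orax Administrative Region standard time (rolling into the next day, 11 April 2028).
Daylight saving runs 16 April – 23 October; the standard-time date in Orax Administrative Region, April 11, 2028, is outside that window, so Orax Administrative Region is on standard time at UTC+09:00.
19:55 UTC + 9h = 04:55 Orax Administrative Region (rolling into the next day, 11 April 2028).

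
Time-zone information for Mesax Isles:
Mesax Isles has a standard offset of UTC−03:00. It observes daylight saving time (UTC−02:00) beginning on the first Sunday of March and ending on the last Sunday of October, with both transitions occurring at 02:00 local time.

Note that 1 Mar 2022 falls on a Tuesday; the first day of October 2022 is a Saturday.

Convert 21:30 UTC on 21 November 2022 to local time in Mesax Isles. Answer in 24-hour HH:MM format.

18:30

1 March 2022 is a Tuesday, so the first Sunday is March 6.
1 October 2022 is a Saturday, so Sundays fall on 2, 9, 16, 23, 30; the last is October 30.
At the standard offset (UTC−03:00), 21:30 UTC − 3h = 18:30 Mesax Isles standard time.
Daylight saving runs 6 March – 30 October; the standard-time date in Mesax Isles, 21 November 2022, is outside that window, so Mesax Isles is on standard time at UTC−03:00.
21:30 UTC − 3h = 18:30 local.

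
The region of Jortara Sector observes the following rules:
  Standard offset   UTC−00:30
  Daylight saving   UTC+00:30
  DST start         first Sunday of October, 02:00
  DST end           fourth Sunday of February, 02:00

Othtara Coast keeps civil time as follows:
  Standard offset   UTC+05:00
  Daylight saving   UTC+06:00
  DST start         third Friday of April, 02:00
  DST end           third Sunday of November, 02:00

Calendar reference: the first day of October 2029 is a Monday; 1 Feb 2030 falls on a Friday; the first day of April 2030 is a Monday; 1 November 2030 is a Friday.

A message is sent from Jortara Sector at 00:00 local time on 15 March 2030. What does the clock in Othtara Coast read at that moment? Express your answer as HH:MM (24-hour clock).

05:30

1 October 2029 is a Monday, so the first Sunday is October 7.
1 February 2030 is a Friday, so the first Sunday is February 3 and the fourth is February 24.
15 March 2030 is outside the daylight-saving period (7 October 2029 – 24 February 2030), so Jortara Sector is on standard time, UTC−00:30.
00:00 Jortara Sector + 0h30m = 00:30 UTC.
1 April 2030 is a Monday, so the first Friday is April 5 and the third is April 19.
1 November 2030 is a Friday, so the first Sunday is November 3 and the third is November 17.
At the standard offset (UTC+05:00), 00:30 UTC + 5h = 05:30 Othtara Coast standard time.
The standard-time date in Othtara Coast, 15 March 2030, does not fall between 19 April and 17 November, so daylight saving is not in effect and Othtara Coast is at UTC+05:00.
00:30 UTC + 5h = 05:30 Othtara Coast.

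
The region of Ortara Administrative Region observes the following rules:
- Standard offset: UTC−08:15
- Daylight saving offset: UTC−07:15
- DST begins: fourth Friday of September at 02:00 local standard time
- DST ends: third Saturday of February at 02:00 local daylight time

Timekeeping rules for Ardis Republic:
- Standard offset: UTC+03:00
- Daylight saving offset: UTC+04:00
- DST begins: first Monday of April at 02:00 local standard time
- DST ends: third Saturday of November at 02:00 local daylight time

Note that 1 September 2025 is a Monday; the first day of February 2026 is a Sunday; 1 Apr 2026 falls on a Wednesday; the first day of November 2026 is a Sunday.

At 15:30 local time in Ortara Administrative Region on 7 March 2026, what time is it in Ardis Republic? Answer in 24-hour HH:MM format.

02:45

1 September 2025 is a Monday, so the first Friday is September 5 and the fourth is September 26.
1 February 2026 is a Sunday, so the first Saturday is February 7 and the third is February 21.
7 March 2026 does not fall between 26 September 2025 and 21 February 2026, so daylight saving is not in effect and Ortara Administrative Region is at UTC−08:15.
15:30 Ortara Administrative Region + 8h15m = 23:45 UTC.
1 April 2026 is a Wednesday, so the first Monday is April 6.
1 November 2026 is a Sunday, so the first Saturday is November 7 and the third is November 21.
At the standard offset (UTC+03:00), 23:45 UTC + 3h = 02:45 Ardis Republic standard time (rolling into the next day, 8 March 2026).
Daylight saving runs 6 April – 21 November; the standard-time date in Ardis Republic, 8 March 2026, is outside that window, so Ardis Republic is on standard time at UTC+03:00.
23:45 UTC + 3h = 02:45 Ardis Republic (rolling into the next day, 8 March 2026).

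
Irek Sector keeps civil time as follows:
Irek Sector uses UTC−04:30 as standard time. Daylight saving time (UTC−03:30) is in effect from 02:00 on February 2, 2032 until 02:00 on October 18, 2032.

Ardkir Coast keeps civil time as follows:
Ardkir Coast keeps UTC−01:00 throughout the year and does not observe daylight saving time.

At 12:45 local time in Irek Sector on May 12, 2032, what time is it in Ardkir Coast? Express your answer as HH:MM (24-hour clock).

May 12, 2032 falls between 2 February and 18 October, so daylight saving is in effect and Irek Sector is at UTC−03:30.
12:45 Irek Sector + 3h30m = 16:15 UTC.
Ardkir Coast stays on UTC−01:00 all year.
16:15 UTC − 1h = 15:15 Ardkir Coast.

15:15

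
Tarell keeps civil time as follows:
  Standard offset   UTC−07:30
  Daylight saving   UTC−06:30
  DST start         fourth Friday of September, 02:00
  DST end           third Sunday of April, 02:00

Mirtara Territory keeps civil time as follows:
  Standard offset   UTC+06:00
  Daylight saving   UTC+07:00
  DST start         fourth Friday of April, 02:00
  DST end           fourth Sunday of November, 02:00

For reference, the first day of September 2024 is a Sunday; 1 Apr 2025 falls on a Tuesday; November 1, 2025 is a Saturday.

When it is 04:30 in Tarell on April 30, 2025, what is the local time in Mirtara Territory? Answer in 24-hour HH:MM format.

1 September 2024 is a Sunday, so the first Friday is September 6 and the fourth is September 27.
1 April 2025 is a Tuesday, so the first Sunday is April 6 and the third is April 20.
April 30, 2025 does not fall between 27 September 2024 and 20 April 2025, so daylight saving is not in effect and Tarell is at UTC−07:30.
04:30 Tarell + 7h30m = 12:00 UTC.
1 April 2025 is a Tuesday, so the first Friday is April 4 and the fourth is April 25.
1 November 2025 is a Saturday, so the first Sunday is November 2 and the fourth is November 23.
At the standard offset (UTC+06:00), 12:00 UTC + 6h = 18:00 Mirtara Territory standard time.
Daylight saving runs 25 April – 23 November; the standard-time date in Mirtara Territory, April 30, 2025, is inside that window, so Mirtara Territory is at UTC+07:00.
12:00 UTC + 7h = 19:00 Mirtara Territory.

19:00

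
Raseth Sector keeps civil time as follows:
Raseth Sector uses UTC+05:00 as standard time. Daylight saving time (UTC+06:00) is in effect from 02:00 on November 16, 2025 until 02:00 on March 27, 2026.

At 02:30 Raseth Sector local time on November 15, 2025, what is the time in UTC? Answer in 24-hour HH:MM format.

November 15, 2025 is outside the daylight-saving period (16 November 2025 – 27 March 2026), so Raseth Sector is on standard time, UTC+05:00.
02:30 local − 5h = 21:30 UTC (rolling into the previous day, 14 November 2025).

21:30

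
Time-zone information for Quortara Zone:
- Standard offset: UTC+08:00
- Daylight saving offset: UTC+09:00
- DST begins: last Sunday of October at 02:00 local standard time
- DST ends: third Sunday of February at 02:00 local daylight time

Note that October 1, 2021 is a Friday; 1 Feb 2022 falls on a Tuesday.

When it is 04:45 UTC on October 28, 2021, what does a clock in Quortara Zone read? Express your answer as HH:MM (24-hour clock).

12:45

1 October 2021 is a Friday, so Sundays fall on 3, 10, 17, 24, 31; the last is October 31.
1 February 2022 is a Tuesday, so the first Sunday is February 6 and the third is February 20.
At the standard offset (UTC+08:00), 04:45 UTC + 8h = 12:45 Quortara Zone standard time.
The standard-time date in Quortara Zone, October 28, 2021, is outside the daylight-saving period (31 October 2021 – 20 February 2022), so Quortara Zone is on standard time, UTC+08:00.
04:45 UTC + 8h = 12:45 local.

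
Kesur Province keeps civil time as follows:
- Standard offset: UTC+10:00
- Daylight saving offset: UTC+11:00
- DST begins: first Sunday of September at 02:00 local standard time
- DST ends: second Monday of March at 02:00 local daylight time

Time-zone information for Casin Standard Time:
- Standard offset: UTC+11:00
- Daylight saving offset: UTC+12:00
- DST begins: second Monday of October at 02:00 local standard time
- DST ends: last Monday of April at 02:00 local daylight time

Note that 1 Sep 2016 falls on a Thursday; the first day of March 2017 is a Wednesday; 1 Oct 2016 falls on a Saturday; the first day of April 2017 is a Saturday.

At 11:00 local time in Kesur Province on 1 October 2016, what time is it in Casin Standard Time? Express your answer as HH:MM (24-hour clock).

1 September 2016 is a Thursday, so the first Sunday is September 4.
1 March 2017 is a Wednesday, so the first Monday is March 6 and the second is March 13.
1 October 2016 falls between 4 September 2016 and 13 March 2017, so daylight saving is in effect and Kesur Province is at UTC+11:00.
11:00 Kesur Province − 11h = 00:00 UTC.
1 October 2016 is a Saturday, so the first Monday is October 3 and the second is October 10.
1 April 2017 is a Saturday, so Mondays fall on 3, 10, 17, 24; the last is April 24.
At the standard offset (UTC+11:00), 00:00 UTC + 11h = 11:00 Casin Standard Time standard time.
The standard-time date in Casin Standard Time, 1 October 2016, does not fall between 10 October 2016 and 24 April 2017, so daylight saving is not in effect and Casin Standard Time is at UTC+11:00.
00:00 UTC + 11h = 11:00 Casin Standard Time.

11:00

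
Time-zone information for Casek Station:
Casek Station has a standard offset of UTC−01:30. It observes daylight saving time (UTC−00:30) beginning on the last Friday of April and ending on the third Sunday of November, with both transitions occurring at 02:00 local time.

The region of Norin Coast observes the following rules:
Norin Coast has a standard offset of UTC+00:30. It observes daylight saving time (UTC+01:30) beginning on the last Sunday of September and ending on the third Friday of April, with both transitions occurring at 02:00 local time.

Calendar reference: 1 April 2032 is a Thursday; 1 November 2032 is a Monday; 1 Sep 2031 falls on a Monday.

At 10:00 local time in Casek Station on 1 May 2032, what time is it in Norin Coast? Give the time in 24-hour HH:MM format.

1 April 2032 is a Thursday, so Fridays fall on 2, 9, 16, 23, 30; the last is April 30.
1 November 2032 is a Monday, so the first Sunday is November 7 and the third is November 21.
Daylight saving runs 30 April – 21 November; 1 May 2032 is inside that window, so Casek Station is at UTC−00:30.
10:00 Casek Station + 0h30m = 10:30 UTC.
1 September 2031 is a Monday, so Sundays fall on 7, 14, 21, 28; the last is September 28.
1 April 2032 is a Thursday, so the first Friday is April 2 and the third is April 16.
At the standard offset (UTC+00:30), 10:30 UTC + 0h30m = 11:00 Norin Coast standard time.
Daylight saving runs 28 September 2031 – 16 April 2032; the standard-time date in Norin Coast, 1 May 2032, is outside that window, so Norin Coast is on standard time at UTC+00:30.
10:30 UTC + 0h30m = 11:00 Norin Coast.

11:00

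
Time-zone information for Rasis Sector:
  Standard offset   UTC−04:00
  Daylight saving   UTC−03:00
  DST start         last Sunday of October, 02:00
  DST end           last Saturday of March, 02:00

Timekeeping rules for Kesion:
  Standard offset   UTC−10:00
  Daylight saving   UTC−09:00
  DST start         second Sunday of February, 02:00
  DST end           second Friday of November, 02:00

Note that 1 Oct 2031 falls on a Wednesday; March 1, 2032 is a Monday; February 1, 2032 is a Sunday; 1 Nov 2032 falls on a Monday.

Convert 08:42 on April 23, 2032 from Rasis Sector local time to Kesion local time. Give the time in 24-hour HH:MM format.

03:42

1 October 2031 is a Wednesday, so Sundays fall on 5, 12, 19, 26; the last is October 26.
1 March 2032 is a Monday, so Saturdays fall on 6, 13, 20, 27; the last is March 27.
Daylight saving runs 26 October 2031 – 27 March 2032; April 23, 2032 is outside that window, so Rasis Sector is on standard time at UTC−04:00.
08:42 Rasis Sector + 4h = 12:42 UTC.
1 February 2032 is a Sunday, so the first Sunday is February 1 and the second is February 8.
1 November 2032 is a Monday, so the first Friday is November 5 and the second is November 12.
At the standard offset (UTC−10:00), 12:42 UTC − 10h = 02:42 Kesion standard time.
The standard-time date in Kesion, April 23, 2032, falls between 8 February and 12 November, so daylight saving is in effect and Kesion is at UTC−09:00.
12:42 UTC − 9h = 03:42 Kesion.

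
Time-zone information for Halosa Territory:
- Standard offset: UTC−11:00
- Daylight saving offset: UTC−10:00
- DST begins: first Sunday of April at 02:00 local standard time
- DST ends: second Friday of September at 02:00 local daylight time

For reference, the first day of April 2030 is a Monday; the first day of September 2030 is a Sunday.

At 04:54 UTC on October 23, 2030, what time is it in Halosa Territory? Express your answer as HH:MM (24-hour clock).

17:54

1 April 2030 is a Monday, so the first Sunday is April 7.
1 September 2030 is a Sunday, so the first Friday is September 6 and the second is September 13.
At the standard offset (UTC−11:00), 04:54 UTC − 11h = 17:54 Halosa Territory standard time (rolling into the previous day, 22 October 2030).
Daylight saving runs 7 April – 13 September; the standard-time date in Halosa Territory, October 22, 2030, is outside that window, so Halosa Territory is on standard time at UTC−11:00.
04:54 UTC − 11h = 17:54 local (rolling into the previous day, 22 October 2030).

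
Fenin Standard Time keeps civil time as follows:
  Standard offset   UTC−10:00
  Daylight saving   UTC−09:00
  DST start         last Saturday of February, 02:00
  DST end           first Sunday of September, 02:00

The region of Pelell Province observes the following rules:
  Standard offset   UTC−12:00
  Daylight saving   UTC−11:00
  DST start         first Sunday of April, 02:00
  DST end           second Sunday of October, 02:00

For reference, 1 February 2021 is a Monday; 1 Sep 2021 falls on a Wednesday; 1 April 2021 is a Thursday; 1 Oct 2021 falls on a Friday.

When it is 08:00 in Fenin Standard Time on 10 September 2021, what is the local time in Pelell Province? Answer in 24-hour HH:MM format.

07:00

1 February 2021 is a Monday, so Saturdays fall on 6, 13, 20, 27; the last is February 27.
1 September 2021 is a Wednesday, so the first Sunday is September 5.
10 September 2021 does not fall between 27 February and 5 September, so daylight saving is not in effect and Fenin Standard Time is at UTC−10:00.
08:00 Fenin Standard Time + 10h = 18:00 UTC.
1 April 2021 is a Thursday, so the first Sunday is April 4.
1 October 2021 is a Friday, so the first Sunday is October 3 and the second is October 10.
At the standard offset (UTC−12:00), 18:00 UTC − 12h = 06:00 Pelell Province standard time.
The standard-time date in Pelell Province, 10 September 2021, lies within the daylight-saving period (4 April – 10 October), so Pelell Province is on daylight time, UTC−11:00.
18:00 UTC − 11h = 07:00 Pelell Province.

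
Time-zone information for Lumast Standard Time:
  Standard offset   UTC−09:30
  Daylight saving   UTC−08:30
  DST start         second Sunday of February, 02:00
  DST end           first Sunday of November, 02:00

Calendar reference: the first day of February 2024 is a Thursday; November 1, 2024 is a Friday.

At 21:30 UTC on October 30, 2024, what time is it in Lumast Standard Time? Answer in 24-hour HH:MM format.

13:00

1 February 2024 is a Thursday, so the first Sunday is February 4 and the second is February 11.
1 November 2024 is a Friday, so the first Sunday is November 3.
At the standard offset (UTC−09:30), 21:30 UTC − 9h30m = 12:00 Lumast Standard Time standard time.
Daylight saving runs 11 February – 3 November; the standard-time date in Lumast Standard Time, October 30, 2024, is inside that window, so Lumast Standard Time is at UTC−08:30.
21:30 UTC − 8h30m = 13:00 local.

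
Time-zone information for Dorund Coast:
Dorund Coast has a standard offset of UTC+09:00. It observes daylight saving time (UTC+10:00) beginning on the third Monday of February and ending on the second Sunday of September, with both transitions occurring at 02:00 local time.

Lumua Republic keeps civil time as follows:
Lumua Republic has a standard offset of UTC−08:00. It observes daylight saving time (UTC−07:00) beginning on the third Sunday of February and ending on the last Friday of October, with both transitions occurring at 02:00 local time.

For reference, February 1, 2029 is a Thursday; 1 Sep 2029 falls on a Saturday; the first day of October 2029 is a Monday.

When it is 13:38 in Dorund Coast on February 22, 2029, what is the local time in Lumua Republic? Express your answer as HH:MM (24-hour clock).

20:38

1 February 2029 is a Thursday, so the first Monday is February 5 and the third is February 19.
1 September 2029 is a Saturday, so the first Sunday is September 2 and the second is September 9.
February 22, 2029 falls between 19 February and 9 September, so daylight saving is in effect and Dorund Coast is at UTC+10:00.
13:38 Dorund Coast − 10h = 03:38 UTC.
1 February 2029 is a Thursday, so the first Sunday is February 4 and the third is February 18.
1 October 2029 is a Monday, so Fridays fall on 5, 12, 19, 26; the last is October 26.
At the standard offset (UTC−08:00), 03:38 UTC − 8h = 19:38 Lumua Republic standard time (rolling into the previous day, 21 February 2029).
The standard-time date in Lumua Republic, February 21, 2029, falls between 18 February and 26 October, so daylight saving is in effect and Lumua Republic is at UTC−07:00.
03:38 UTC − 7h = 20:38 Lumua Republic (rolling into the previous day, 21 February 2029).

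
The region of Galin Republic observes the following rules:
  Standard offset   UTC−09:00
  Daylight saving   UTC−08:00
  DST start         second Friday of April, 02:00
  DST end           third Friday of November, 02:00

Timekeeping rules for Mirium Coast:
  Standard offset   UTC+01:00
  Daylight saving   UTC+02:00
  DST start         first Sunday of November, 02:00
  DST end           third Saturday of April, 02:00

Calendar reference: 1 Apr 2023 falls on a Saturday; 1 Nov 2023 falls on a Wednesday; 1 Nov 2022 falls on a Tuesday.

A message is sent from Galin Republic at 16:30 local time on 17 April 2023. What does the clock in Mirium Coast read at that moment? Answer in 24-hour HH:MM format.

1 April 2023 is a Saturday, so the first Friday is April 7 and the second is April 14.
1 November 2023 is a Wednesday, so the first Friday is November 3 and the third is November 17.
17 April 2023 lies within the daylight-saving period (14 April – 17 November), so Galin Republic is on daylight time, UTC−08:00.
16:30 Galin Republic + 8h = 00:30 UTC (rolling into the next day, 18 April 2023).
1 November 2022 is a Tuesday, so the first Sunday is November 6.
1 April 2023 is a Saturday, so the first Saturday is April 1 and the third is April 15.
At the standard offset (UTC+01:00), 00:30 UTC + 1h = 01:30 Mirium Coast standard time.
Daylight saving runs 6 November 2022 – 15 April 2023; the standard-time date in Mirium Coast, 18 April 2023, is outside that window, so Mirium Coast is on standard time at UTC+01:00.
00:30 UTC + 1h = 01:30 Mirium Coast.

01:30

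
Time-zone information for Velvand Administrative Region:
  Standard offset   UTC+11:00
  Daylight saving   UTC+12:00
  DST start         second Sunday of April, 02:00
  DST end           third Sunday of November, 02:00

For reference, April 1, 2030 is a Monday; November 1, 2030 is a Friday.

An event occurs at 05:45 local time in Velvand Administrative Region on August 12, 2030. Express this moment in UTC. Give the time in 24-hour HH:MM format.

17:45

1 April 2030 is a Monday, so the first Sunday is April 7 and the second is April 14.
1 November 2030 is a Friday, so the first Sunday is November 3 and the third is November 17.
August 12, 2030 falls between 14 April and 17 November, so daylight saving is in effect and Velvand Administrative Region is at UTC+12:00.
05:45 local − 12h = 17:45 UTC (rolling into the previous day, 11 August 2030).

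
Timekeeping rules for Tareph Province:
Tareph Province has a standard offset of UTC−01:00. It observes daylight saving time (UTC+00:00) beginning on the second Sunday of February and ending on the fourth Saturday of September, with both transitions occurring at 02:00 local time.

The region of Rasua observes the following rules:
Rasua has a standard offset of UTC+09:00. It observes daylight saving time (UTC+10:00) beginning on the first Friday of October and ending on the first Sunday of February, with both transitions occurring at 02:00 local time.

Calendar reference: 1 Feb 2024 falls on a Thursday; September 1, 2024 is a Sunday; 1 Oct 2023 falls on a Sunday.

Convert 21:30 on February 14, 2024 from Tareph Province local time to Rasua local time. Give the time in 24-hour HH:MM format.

1 February 2024 is a Thursday, so the first Sunday is February 4 and the second is February 11.
1 September 2024 is a Sunday, so the first Saturday is September 7 and the fourth is September 28.
Daylight saving runs 11 February – 28 September; February 14, 2024 is inside that window, so Tareph Province is at UTC+00:00.
21:30 Tareph Province − 0h = 21:30 UTC.
1 October 2023 is a Sunday, so the first Friday is October 6.
1 February 2024 is a Thursday, so the first Sunday is February 4.
At the standard offset (UTC+09:00), 21:30 UTC + 9h = 06:30 Rasua standard time (rolling into the next day, 15 February 2024).
Daylight saving runs 6 October 2023 – 4 February 2024; the standard-time date in Rasua, February 15, 2024, is outside that window, so Rasua is on standard time at UTC+09:00.
21:30 UTC + 9h = 06:30 Rasua (rolling into the next day, 15 February 2024).

06:30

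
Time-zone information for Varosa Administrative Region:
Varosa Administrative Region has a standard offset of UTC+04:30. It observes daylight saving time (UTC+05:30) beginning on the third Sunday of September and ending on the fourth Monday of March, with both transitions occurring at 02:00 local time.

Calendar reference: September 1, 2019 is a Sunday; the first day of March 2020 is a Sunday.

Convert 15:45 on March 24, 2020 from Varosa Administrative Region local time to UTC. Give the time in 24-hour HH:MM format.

11:15

1 September 2019 is a Sunday, so the first Sunday is September 1 and the third is September 15.
1 March 2020 is a Sunday, so the first Monday is March 2 and the fourth is March 23.
Daylight saving runs 15 September 2019 – 23 March 2020; March 24, 2020 is outside that window, so Varosa Administrative Region is on standard time at UTC+04:30.
15:45 local − 4h30m = 11:15 UTC.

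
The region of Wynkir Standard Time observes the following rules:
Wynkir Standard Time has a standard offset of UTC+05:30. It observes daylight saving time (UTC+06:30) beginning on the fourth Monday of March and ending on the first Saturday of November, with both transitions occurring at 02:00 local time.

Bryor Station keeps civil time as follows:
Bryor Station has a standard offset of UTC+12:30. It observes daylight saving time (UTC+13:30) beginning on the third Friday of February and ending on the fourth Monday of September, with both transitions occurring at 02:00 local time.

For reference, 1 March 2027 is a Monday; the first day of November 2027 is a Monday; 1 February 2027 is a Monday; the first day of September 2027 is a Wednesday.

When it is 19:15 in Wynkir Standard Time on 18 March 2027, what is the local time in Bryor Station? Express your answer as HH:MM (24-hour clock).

03:15

1 March 2027 is a Monday, so the first Monday is March 1 and the fourth is March 22.
1 November 2027 is a Monday, so the first Saturday is November 6.
18 March 2027 is outside the daylight-saving period (22 March – 6 November), so Wynkir Standard Time is on standard time, UTC+05:30.
19:15 Wynkir Standard Time − 5h30m = 13:45 UTC.
1 February 2027 is a Monday, so the first Friday is February 5 and the third is February 19.
1 September 2027 is a Wednesday, so the first Monday is September 6 and the fourth is September 27.
At the standard offset (UTC+12:30), 13:45 UTC + 12h30m = 02:15 Bryor Station standard time (rolling into the next day, 19 March 2027).
The standard-time date in Bryor Station, 19 March 2027, lies within the daylight-saving period (19 February – 27 September), so Bryor Station is on daylight time, UTC+13:30.
13:45 UTC + 13h30m = 03:15 Bryor Station (rolling into the next day, 19 March 2027).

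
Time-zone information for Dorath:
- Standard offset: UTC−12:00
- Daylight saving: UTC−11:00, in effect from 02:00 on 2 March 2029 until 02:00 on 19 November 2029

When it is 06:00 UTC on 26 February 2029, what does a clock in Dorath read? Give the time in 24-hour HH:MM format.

At the standard offset (UTC−12:00), 06:00 UTC − 12h = 18:00 Dorath standard time (rolling into the previous day, 25 February 2029).
Daylight saving runs 2 March – 19 November; the standard-time date in Dorath, 25 February 2029, is outside that window, so Dorath is on standard time at UTC−12:00.
06:00 UTC − 12h = 18:00 local (rolling into the previous day, 25 February 2029).

18:00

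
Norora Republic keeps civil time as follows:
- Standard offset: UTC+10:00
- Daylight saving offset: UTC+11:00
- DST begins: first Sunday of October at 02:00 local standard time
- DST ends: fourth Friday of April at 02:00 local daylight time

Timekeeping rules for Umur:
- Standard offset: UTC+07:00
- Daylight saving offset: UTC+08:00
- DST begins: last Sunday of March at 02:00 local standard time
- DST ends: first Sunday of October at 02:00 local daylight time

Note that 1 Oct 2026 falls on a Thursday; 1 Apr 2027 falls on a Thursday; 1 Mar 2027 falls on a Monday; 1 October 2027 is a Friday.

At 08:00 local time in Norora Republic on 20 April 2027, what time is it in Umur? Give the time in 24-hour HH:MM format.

05:00

1 October 2026 is a Thursday, so the first Sunday is October 4.
1 April 2027 is a Thursday, so the first Friday is April 2 and the fourth is April 23.
20 April 2027 falls between 4 October 2026 and 23 April 2027, so daylight saving is in effect and Norora Republic is at UTC+11:00.
08:00 Norora Republic − 11h = 21:00 UTC (rolling into the previous day, 19 April 2027).
1 March 2027 is a Monday, so Sundays fall on 7, 14, 21, 28; the last is March 28.
1 October 2027 is a Friday, so the first Sunday is October 3.
At the standard offset (UTC+07:00), 21:00 UTC + 7h = 04:00 Umur standard time (rolling into the next day, 20 April 2027).
The standard-time date in Umur, 20 April 2027, falls between 28 March and 3 October, so daylight saving is in effect and Umur is at UTC+08:00.
21:00 UTC + 8h = 05:00 Umur (rolling into the next day, 20 April 2027).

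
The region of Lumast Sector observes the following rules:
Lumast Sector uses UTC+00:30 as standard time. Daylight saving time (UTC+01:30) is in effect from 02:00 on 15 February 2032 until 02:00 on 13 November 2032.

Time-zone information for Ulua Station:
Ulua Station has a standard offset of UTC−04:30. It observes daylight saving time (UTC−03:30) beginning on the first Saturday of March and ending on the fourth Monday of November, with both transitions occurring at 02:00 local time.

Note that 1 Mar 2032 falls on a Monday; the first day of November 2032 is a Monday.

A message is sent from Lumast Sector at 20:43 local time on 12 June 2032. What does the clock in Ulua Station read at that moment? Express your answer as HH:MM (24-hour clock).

12 June 2032 lies within the daylight-saving period (15 February – 13 November), so Lumast Sector is on daylight time, UTC+01:30.
20:43 Lumast Sector − 1h30m = 19:13 UTC.
1 March 2032 is a Monday, so the first Saturday is March 6.
1 November 2032 is a Monday, so the first Monday is November 1 and the fourth is November 22.
At the standard offset (UTC−04:30), 19:13 UTC − 4h30m = 14:43 Ulua Station standard time.
The standard-time date in Ulua Station, 12 June 2032, falls between 6 March and 22 November, so daylight saving is in effect and Ulua Station is at UTC−03:30.
19:13 UTC − 3h30m = 15:43 Ulua Station.

15:43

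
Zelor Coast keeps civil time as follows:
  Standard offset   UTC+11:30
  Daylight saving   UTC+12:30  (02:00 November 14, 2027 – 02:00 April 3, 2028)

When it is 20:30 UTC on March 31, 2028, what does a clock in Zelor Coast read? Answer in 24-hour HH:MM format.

09:00

At the standard offset (UTC+11:30), 20:30 UTC + 11h30m = 08:00 Zelor Coast standard time (rolling into the next day, 1 April 2028).
The standard-time date in Zelor Coast, April 1, 2028, lies within the daylight-saving period (14 November 2027 – 3 April 2028), so Zelor Coast is on daylight time, UTC+12:30.
20:30 UTC + 12h30m = 09:00 local (rolling into the next day, 1 April 2028).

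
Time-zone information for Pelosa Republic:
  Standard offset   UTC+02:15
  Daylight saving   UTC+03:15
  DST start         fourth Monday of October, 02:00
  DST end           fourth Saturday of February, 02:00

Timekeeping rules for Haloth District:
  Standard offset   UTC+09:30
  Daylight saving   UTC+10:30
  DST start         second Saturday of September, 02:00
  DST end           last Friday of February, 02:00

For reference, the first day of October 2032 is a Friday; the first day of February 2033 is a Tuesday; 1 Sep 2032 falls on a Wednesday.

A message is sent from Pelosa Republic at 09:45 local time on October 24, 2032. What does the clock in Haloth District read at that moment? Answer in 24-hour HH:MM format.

1 October 2032 is a Friday, so the first Monday is October 4 and the fourth is October 25.
1 February 2033 is a Tuesday, so the first Saturday is February 5 and the fourth is February 26.
October 24, 2032 is outside the daylight-saving period (25 October 2032 – 26 February 2033), so Pelosa Republic is on standard time, UTC+02:15.
09:45 Pelosa Republic − 2h15m = 07:30 UTC.
1 September 2032 is a Wednesday, so the first Saturday is September 4 and the second is September 11.
1 February 2033 is a Tuesday, so Fridays fall on 4, 11, 18, 25; the last is February 25.
At the standard offset (UTC+09:30), 07:30 UTC + 9h30m = 17:00 Haloth District standard time.
The standard-time date in Haloth District, October 24, 2032, falls between 11 September 2032 and 25 February 2033, so daylight saving is in effect and Haloth District is at UTC+10:30.
07:30 UTC + 10h30m = 18:00 Haloth District.

18:00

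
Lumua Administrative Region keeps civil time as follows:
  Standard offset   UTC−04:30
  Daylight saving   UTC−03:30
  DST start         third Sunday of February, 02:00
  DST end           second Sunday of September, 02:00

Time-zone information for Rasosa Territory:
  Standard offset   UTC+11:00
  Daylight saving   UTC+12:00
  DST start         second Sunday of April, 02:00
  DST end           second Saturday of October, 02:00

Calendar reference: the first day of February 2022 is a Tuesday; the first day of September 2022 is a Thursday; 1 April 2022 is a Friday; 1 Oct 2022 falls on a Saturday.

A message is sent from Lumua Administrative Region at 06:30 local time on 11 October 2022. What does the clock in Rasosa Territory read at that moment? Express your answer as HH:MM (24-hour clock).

22:00

1 February 2022 is a Tuesday, so the first Sunday is February 6 and the third is February 20.
1 September 2022 is a Thursday, so the first Sunday is September 4 and the second is September 11.
11 October 2022 is outside the daylight-saving period (20 February – 11 September), so Lumua Administrative Region is on standard time, UTC−04:30.
06:30 Lumua Administrative Region + 4h30m = 11:00 UTC.
1 April 2022 is a Friday, so the first Sunday is April 3 and the second is April 10.
1 October 2022 is a Saturday, so the first Saturday is October 1 and the second is October 8.
At the standard offset (UTC+11:00), 11:00 UTC + 11h = 22:00 Rasosa Territory standard time.
Daylight saving runs 10 April – 8 October; the standard-time date in Rasosa Territory, 11 October 2022, is outside that window, so Rasosa Territory is on standard time at UTC+11:00.
11:00 UTC + 11h = 22:00 Rasosa Territory.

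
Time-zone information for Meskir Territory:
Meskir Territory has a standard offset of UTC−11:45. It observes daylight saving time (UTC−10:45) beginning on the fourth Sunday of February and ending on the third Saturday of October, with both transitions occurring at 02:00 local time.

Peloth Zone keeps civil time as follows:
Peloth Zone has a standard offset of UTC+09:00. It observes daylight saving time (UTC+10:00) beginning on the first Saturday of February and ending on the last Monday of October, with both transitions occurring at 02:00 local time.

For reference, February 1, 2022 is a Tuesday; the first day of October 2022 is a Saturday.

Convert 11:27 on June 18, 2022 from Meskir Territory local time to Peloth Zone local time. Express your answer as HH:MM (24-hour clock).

1 February 2022 is a Tuesday, so the first Sunday is February 6 and the fourth is February 27.
1 October 2022 is a Saturday, so the first Saturday is October 1 and the third is October 15.
Daylight saving runs 27 February – 15 October; June 18, 2022 is inside that window, so Meskir Territory is at UTC−10:45.
11:27 Meskir Territory + 10h45m = 22:12 UTC.
1 February 2022 is a Tuesday, so the first Saturday is February 5.
1 October 2022 is a Saturday, so Mondays fall on 3, 10, 17, 24, 31; the last is October 31.
At the standard offset (UTC+09:00), 22:12 UTC + 9h = 07:12 Peloth Zone standard time (rolling into the next day, 19 June 2022).
Daylight saving runs 5 February – 31 October; the standard-time date in Peloth Zone, June 19, 2022, is inside that window, so Peloth Zone is at UTC+10:00.
22:12 UTC + 10h = 08:12 Peloth Zone (rolling into the next day, 19 June 2022).

08:12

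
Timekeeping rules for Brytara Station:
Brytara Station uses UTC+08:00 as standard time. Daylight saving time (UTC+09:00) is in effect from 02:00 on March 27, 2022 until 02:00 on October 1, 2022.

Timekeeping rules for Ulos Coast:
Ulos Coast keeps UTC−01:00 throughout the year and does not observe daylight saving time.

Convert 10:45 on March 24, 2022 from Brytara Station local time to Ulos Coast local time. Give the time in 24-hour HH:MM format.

March 24, 2022 does not fall between 27 March and 1 October, so daylight saving is not in effect and Brytara Station is at UTC+08:00.
10:45 Brytara Station − 8h = 02:45 UTC.
Ulos Coast has no daylight saving, so its offset is UTC−01:00 year-round.
02:45 UTC − 1h = 01:45 Ulos Coast.

01:45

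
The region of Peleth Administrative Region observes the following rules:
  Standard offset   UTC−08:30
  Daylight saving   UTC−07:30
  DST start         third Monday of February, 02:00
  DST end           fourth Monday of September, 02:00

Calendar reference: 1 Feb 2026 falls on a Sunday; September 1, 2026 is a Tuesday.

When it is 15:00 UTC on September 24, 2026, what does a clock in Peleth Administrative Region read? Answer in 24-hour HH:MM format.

07:30

1 February 2026 is a Sunday, so the first Monday is February 2 and the third is February 16.
1 September 2026 is a Tuesday, so the first Monday is September 7 and the fourth is September 28.
At the standard offset (UTC−08:30), 15:00 UTC − 8h30m = 06:30 Peleth Administrative Region standard time.
Daylight saving runs 16 February – 28 September; the standard-time date in Peleth Administrative Region, September 24, 2026, is inside that window, so Peleth Administrative Region is at UTC−07:30.
15:00 UTC − 7h30m = 07:30 local.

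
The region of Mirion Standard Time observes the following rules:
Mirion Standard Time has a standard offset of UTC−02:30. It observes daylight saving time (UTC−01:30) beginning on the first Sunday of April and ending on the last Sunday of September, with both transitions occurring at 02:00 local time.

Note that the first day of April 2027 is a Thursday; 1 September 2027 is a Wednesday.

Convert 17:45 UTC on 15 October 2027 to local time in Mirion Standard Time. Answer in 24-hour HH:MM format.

1 April 2027 is a Thursday, so the first Sunday is April 4.
1 September 2027 is a Wednesday, so Sundays fall on 5, 12, 19, 26; the last is September 26.
At the standard offset (UTC−02:30), 17:45 UTC − 2h30m = 15:15 Mirion Standard Time standard time.
Daylight saving runs 4 April – 26 September; the standard-time date in Mirion Standard Time, 15 October 2027, is outside that window, so Mirion Standard Time is on standard time at UTC−02:30.
17:45 UTC − 2h30m = 15:15 local.

15:15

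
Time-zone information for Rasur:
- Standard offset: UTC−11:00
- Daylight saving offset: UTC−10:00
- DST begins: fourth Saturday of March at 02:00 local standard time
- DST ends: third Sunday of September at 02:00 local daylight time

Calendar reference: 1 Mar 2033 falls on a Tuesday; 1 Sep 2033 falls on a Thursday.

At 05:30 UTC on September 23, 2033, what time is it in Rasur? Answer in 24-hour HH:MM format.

18:30

1 March 2033 is a Tuesday, so the first Saturday is March 5 and the fourth is March 26.
1 September 2033 is a Thursday, so the first Sunday is September 4 and the third is September 18.
At the standard offset (UTC−11:00), 05:30 UTC − 11h = 18:30 Rasur standard time (rolling into the previous day, 22 September 2033).
Daylight saving runs 26 March – 18 September; the standard-time date in Rasur, September 22, 2033, is outside that window, so Rasur is on standard time at UTC−11:00.
05:30 UTC − 11h = 18:30 local (rolling into the previous day, 22 September 2033).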